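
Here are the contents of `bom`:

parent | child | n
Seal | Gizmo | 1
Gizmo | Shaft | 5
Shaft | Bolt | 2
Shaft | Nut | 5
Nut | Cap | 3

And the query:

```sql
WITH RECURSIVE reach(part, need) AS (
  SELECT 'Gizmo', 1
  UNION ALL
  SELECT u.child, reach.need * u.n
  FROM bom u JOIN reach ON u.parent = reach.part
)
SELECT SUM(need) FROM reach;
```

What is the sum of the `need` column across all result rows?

116

Base: (Gizmo, need=1).
Iteration 1: components of {Gizmo} -> Shaft = 1*5 = 5.
Iteration 2: components of {Shaft} -> Bolt = 5*2 = 10, Nut = 5*5 = 25.
Iteration 3: components of {Bolt,Nut} -> Cap = 25*3 = 75.
Iteration 4: no further components; recursion stops.
SUM(need) = 1 + 5 + 10 + 25 + 75 = 116.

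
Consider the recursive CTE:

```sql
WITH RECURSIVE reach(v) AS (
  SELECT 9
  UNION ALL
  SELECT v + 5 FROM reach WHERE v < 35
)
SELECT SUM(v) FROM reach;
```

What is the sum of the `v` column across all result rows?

Base: v=9.
Iteration 1: 9 < 35 holds -> v = 9 + 5 = 14.
Iteration 2: 14 < 35 holds -> v = 14 + 5 = 19.
Iteration 3: 19 < 35 holds -> v = 19 + 5 = 24.
Iteration 4: 24 < 35 holds -> v = 24 + 5 = 29.
Iteration 5: 29 < 35 holds -> v = 29 + 5 = 34.
Iteration 6: 34 < 35 holds -> v = 34 + 5 = 39.
Iteration 7: 39 < 35 fails; recursion stops.
SUM(v) = 9 + 14 + 19 + 24 + 29 + 34 + 39 = 168.

168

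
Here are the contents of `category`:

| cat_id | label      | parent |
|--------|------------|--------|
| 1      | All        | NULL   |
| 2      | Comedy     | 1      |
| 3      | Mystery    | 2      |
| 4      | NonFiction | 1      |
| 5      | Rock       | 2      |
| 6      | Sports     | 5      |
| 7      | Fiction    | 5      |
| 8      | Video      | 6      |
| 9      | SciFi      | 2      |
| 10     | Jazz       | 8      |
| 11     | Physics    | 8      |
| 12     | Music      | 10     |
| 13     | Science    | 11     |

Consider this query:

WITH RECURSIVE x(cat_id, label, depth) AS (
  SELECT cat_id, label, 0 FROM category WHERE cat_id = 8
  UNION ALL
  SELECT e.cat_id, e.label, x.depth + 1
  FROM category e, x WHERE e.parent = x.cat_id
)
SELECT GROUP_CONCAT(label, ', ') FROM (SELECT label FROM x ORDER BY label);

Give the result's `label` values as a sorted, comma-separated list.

Jazz, Music, Physics, Science, Video

Base: cat_id=8 (Video) at depth 0.
Iteration 1: rows with parent in {8} -> Jazz (id 10, depth 1), Physics (id 11, depth 1).
Iteration 2: rows with parent in {10,11} -> Music (id 12, depth 2), Science (id 13, depth 2).
Iteration 3: no rows with parent in {12,13}; recursion stops.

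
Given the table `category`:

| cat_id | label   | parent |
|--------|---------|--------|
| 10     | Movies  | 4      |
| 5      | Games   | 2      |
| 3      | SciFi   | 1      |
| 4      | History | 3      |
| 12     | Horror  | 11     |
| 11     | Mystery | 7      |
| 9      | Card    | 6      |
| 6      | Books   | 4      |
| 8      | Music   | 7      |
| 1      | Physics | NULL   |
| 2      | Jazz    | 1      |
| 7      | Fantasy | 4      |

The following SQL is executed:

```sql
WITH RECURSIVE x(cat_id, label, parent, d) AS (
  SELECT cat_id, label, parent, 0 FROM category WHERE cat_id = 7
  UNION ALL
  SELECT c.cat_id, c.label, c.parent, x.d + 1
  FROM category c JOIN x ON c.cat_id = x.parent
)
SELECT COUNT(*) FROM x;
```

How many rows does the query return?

4

Base: cat_id=7 (Fantasy), parent=4, d 0.
Iteration 1: join on cat_id=4 -> History (id 4, parent=3, d 1).
Iteration 2: join on cat_id=3 -> SciFi (id 3, parent=1, d 2).
Iteration 3: join on cat_id=1 -> Physics (id 1, parent=NULL, d 3).
Iteration 4: parent is NULL; no match; recursion stops.
Total rows emitted: 4.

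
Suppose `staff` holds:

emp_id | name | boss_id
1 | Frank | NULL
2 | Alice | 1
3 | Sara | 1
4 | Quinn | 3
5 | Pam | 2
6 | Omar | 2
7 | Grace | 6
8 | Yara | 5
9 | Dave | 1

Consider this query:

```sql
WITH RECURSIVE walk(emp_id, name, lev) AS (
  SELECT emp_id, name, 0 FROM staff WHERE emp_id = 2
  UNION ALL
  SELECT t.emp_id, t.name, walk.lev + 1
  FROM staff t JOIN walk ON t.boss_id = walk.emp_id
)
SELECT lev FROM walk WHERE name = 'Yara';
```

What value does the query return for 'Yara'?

Base: emp_id=2 (Alice) at lev 0.
Iteration 1: rows with boss_id in {2} -> Pam (id 5, lev 1), Omar (id 6, lev 1).
Iteration 2: rows with boss_id in {5,6} -> Grace (id 7, lev 2), Yara (id 8, lev 2).
Iteration 3: no rows with boss_id in {7,8}; recursion stops.

2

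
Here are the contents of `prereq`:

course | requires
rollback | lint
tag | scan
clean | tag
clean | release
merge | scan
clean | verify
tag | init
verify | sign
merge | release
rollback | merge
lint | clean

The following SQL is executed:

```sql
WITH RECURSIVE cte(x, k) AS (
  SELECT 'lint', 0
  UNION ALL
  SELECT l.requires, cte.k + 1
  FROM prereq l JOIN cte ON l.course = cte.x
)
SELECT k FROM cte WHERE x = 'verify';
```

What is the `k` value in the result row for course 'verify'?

Base: (lint, k=0).
Iteration 1: edges from {lint} -> (clean, k=1).
Iteration 2: edges from {clean} -> (release, k=2), (tag, k=2), (verify, k=2).
Iteration 3: edges from {release,tag,verify} -> (init, k=3), (scan, k=3), (sign, k=3).
Iteration 4: no outgoing edges from {init,scan,sign}; recursion stops.

2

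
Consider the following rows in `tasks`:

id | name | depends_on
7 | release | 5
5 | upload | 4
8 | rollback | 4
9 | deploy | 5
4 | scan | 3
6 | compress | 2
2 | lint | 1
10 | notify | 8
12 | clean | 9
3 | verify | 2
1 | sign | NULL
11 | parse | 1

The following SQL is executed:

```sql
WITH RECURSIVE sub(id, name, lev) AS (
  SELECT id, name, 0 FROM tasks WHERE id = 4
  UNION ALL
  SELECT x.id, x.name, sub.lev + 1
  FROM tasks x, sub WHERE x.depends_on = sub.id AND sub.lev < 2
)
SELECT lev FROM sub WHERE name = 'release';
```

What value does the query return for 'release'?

Base: id=4 (scan) at lev 0.
Iteration 1: rows with depends_on in {4} -> upload (id 5, lev 1), rollback (id 8, lev 1).
Iteration 2: rows with depends_on in {5,8} -> release (id 7, lev 2), deploy (id 9, lev 2), notify (id 10, lev 2).
Iteration 3: lev < 2 fails for all current rows; recursion stops.

2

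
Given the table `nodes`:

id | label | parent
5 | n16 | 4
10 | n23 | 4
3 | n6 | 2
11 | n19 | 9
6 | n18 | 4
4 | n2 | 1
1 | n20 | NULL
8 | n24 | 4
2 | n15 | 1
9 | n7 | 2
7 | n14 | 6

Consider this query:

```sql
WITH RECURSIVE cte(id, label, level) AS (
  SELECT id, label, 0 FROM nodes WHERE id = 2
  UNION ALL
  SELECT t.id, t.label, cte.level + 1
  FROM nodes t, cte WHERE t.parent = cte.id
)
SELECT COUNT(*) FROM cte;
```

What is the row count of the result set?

4

Base: id=2 (n15) at level 0.
Iteration 1: rows with parent in {2} -> n6 (id 3, level 1), n7 (id 9, level 1).
Iteration 2: rows with parent in {3,9} -> n19 (id 11, level 2).
Iteration 3: no rows with parent in {11}; recursion stops.
Total rows emitted: 4.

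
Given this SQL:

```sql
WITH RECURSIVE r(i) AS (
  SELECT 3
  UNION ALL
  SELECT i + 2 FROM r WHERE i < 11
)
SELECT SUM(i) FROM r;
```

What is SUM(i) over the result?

Base: i=3.
Iteration 1: 3 < 11 holds -> i = 3 + 2 = 5.
Iteration 2: 5 < 11 holds -> i = 5 + 2 = 7.
Iteration 3: 7 < 11 holds -> i = 7 + 2 = 9.
Iteration 4: 9 < 11 holds -> i = 9 + 2 = 11.
Iteration 5: 11 < 11 fails; recursion stops.
SUM(i) = 3 + 5 + 7 + 9 + 11 = 35.

35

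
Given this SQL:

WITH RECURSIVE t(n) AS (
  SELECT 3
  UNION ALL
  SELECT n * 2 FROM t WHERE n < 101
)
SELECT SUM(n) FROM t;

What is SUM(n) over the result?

Base: n=3.
Iteration 1: 3 < 101 holds -> n = 3 * 2 = 6.
Iteration 2: 6 < 101 holds -> n = 6 * 2 = 12.
Iteration 3: 12 < 101 holds -> n = 12 * 2 = 24.
Iteration 4: 24 < 101 holds -> n = 24 * 2 = 48.
Iteration 5: 48 < 101 holds -> n = 48 * 2 = 96.
Iteration 6: 96 < 101 holds -> n = 96 * 2 = 192.
Iteration 7: 192 < 101 fails; recursion stops.
SUM(n) = 3 + 6 + 12 + 24 + 48 + 96 + 192 = 381.

381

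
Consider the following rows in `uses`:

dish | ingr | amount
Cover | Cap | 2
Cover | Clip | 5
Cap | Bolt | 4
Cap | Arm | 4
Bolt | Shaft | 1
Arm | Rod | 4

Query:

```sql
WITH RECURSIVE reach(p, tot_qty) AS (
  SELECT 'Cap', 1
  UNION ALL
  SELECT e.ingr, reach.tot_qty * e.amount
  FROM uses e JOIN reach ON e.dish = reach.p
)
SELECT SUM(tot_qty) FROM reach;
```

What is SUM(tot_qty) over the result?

29

Base: (Cap, tot_qty=1).
Iteration 1: components of {Cap} -> Arm = 1*4 = 4, Bolt = 1*4 = 4.
Iteration 2: components of {Arm,Bolt} -> Rod = 4*4 = 16, Shaft = 4*1 = 4.
Iteration 3: no further components; recursion stops.
SUM(tot_qty) = 1 + 4 + 4 + 4 + 16 = 29.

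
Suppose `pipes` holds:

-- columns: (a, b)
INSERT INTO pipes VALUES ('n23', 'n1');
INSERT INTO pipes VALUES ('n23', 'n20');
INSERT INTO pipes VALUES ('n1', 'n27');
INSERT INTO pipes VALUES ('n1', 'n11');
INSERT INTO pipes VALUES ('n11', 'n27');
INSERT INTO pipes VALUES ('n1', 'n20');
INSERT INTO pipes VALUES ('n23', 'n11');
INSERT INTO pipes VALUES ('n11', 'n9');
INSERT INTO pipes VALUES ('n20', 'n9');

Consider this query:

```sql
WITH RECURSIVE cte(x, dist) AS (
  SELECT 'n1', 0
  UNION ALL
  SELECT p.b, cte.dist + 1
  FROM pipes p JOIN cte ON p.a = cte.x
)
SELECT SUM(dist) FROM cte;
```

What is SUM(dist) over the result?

9

Base: (n1, dist=0).
Iteration 1: edges from {n1} -> (n11, dist=1), (n20, dist=1), (n27, dist=1).
Iteration 2: edges from {n11,n20,n27} -> (n27, dist=2), (n9, dist=2) x2. [UNION ALL keeps all 3 new rows, including repeats]
Iteration 3: no outgoing edges from {n27,n9}; recursion stops.
SUM(dist) = 0 + 1 + 1 + 1 + 2 + 2 + 2 = 9.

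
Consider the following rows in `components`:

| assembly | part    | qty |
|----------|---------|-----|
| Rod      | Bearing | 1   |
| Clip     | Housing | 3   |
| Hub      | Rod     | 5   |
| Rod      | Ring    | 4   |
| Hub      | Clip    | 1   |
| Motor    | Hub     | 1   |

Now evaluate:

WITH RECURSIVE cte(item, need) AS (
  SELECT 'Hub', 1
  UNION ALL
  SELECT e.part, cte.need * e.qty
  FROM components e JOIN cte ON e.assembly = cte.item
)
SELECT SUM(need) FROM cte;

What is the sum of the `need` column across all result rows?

Base: (Hub, need=1).
Iteration 1: components of {Hub} -> Clip = 1*1 = 1, Rod = 1*5 = 5.
Iteration 2: components of {Clip,Rod} -> Bearing = 5*1 = 5, Housing = 1*3 = 3, Ring = 5*4 = 20.
Iteration 3: no further components; recursion stops.
SUM(need) = 1 + 5 + 1 + 5 + 20 + 3 = 35.

35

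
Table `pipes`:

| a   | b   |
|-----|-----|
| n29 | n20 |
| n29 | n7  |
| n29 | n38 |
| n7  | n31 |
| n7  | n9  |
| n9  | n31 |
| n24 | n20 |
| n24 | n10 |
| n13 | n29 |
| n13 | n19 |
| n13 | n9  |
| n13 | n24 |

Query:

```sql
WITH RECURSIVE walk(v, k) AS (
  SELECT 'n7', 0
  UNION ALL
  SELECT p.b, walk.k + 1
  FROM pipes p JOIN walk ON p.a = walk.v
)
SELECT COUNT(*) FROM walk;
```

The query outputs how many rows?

Base: (n7, k=0).
Iteration 1: edges from {n7} -> (n31, k=1), (n9, k=1).
Iteration 2: edges from {n31,n9} -> (n31, k=2).
Iteration 3: no outgoing edges from {n31}; recursion stops.
Total rows emitted: 4.

4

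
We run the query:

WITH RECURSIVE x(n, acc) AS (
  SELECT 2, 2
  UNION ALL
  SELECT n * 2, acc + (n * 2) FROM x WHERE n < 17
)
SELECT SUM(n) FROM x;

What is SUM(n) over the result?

62

Base: n=2, acc=2.
Iteration 1: 2 < 17 holds -> n = 2 * 2 = 4, acc = 2 + 4 = 6.
Iteration 2: 4 < 17 holds -> n = 4 * 2 = 8, acc = 6 + 8 = 14.
Iteration 3: 8 < 17 holds -> n = 8 * 2 = 16, acc = 14 + 16 = 30.
Iteration 4: 16 < 17 holds -> n = 16 * 2 = 32, acc = 30 + 32 = 62.
Iteration 5: 32 < 17 fails; recursion stops.
SUM(n) = 2 + 4 + 8 + 16 + 32 = 62.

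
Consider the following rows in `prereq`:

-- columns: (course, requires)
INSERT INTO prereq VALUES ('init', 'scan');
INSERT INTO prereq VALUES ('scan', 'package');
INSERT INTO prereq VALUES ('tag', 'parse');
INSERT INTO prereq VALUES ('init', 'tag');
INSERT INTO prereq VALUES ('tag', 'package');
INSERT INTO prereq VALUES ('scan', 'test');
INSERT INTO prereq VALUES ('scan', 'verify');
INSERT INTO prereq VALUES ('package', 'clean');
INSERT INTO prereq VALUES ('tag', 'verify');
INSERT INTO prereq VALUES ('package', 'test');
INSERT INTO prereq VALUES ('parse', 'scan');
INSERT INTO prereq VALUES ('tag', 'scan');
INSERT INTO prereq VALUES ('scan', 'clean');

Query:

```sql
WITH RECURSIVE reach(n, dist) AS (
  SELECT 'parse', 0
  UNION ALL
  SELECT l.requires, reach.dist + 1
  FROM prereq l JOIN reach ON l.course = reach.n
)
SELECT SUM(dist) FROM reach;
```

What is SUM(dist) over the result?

15

Base: (parse, dist=0).
Iteration 1: edges from {parse} -> (scan, dist=1).
Iteration 2: edges from {scan} -> (clean, dist=2), (package, dist=2), (test, dist=2), (verify, dist=2).
Iteration 3: edges from {clean,package,test,verify} -> (clean, dist=3), (test, dist=3).
Iteration 4: no outgoing edges from {clean,test}; recursion stops.
SUM(dist) = 0 + 1 + 2 + 2 + 2 + 2 + 3 + 3 = 15.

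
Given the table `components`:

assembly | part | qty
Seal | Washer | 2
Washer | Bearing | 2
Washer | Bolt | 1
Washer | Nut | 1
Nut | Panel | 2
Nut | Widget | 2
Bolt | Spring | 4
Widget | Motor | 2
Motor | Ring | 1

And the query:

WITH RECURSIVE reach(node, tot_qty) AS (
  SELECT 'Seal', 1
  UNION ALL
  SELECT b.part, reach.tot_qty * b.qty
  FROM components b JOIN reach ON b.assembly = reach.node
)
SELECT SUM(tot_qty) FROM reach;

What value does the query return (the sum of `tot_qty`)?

43

Base: (Seal, tot_qty=1).
Iteration 1: components of {Seal} -> Washer = 1*2 = 2.
Iteration 2: components of {Washer} -> Bearing = 2*2 = 4, Bolt = 2*1 = 2, Nut = 2*1 = 2.
Iteration 3: components of {Bearing,Bolt,Nut} -> Panel = 2*2 = 4, Spring = 2*4 = 8, Widget = 2*2 = 4.
Iteration 4: components of {Panel,Spring,Widget} -> Motor = 4*2 = 8.
Iteration 5: components of {Motor} -> Ring = 8*1 = 8.
Iteration 6: no further components; recursion stops.
SUM(tot_qty) = 1 + 2 + 4 + 2 + 2 + 8 + 4 + 4 + 8 + 8 = 43.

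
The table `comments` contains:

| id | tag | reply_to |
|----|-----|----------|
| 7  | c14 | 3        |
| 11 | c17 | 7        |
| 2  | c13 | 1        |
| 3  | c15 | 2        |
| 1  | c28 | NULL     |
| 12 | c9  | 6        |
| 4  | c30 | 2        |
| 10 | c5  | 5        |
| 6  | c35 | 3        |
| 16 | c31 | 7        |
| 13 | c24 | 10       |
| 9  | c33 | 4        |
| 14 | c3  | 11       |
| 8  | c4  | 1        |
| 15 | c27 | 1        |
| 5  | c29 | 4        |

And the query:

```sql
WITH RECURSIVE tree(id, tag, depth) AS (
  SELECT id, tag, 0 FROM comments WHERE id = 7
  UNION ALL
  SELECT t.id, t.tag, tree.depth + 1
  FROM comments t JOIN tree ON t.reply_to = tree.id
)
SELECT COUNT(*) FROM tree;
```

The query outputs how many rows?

4

Base: id=7 (c14) at depth 0.
Iteration 1: rows with reply_to in {7} -> c17 (id 11, depth 1), c31 (id 16, depth 1).
Iteration 2: rows with reply_to in {11,16} -> c3 (id 14, depth 2).
Iteration 3: no rows with reply_to in {14}; recursion stops.
Total rows emitted: 4.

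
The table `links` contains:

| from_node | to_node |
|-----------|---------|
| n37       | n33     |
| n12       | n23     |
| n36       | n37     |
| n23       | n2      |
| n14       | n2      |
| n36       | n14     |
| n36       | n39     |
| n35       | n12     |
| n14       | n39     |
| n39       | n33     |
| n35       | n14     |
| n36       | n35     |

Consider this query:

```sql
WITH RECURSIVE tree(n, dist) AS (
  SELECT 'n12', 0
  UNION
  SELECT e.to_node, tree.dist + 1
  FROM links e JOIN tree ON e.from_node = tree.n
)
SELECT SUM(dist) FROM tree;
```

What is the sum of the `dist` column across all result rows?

Base: (n12, dist=0).
Iteration 1: edges from {n12} -> (n23, dist=1).
Iteration 2: edges from {n23} -> (n2, dist=2).
Iteration 3: no outgoing edges from {n2}; recursion stops.
SUM(dist) = 0 + 1 + 2 = 3.

3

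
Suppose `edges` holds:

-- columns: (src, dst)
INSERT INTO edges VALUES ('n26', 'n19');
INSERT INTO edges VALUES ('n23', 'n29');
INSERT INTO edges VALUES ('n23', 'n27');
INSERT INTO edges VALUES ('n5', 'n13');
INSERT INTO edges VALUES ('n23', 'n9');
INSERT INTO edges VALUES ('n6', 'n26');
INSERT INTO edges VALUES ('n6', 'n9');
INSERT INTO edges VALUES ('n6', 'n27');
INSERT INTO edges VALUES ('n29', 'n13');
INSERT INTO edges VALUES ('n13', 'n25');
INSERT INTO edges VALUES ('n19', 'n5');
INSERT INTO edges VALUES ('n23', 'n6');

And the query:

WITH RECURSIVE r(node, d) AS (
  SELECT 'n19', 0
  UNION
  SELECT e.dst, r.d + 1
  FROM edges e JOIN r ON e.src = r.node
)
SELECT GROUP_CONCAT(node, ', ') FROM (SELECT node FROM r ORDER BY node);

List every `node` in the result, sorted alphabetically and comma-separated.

Base: (n19, d=0).
Iteration 1: edges from {n19} -> (n5, d=1).
Iteration 2: edges from {n5} -> (n13, d=2).
Iteration 3: edges from {n13} -> (n25, d=3).
Iteration 4: no outgoing edges from {n25}; recursion stops.

n13, n19, n25, n5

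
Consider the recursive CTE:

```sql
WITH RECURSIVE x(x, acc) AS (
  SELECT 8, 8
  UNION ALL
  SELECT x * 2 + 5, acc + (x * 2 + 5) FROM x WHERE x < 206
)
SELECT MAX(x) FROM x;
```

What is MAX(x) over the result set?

Base: x=8, acc=8.
Iteration 1: 8 < 206 holds -> x = 8 * 2 + 5 = 21, acc = 8 + 21 = 29.
Iteration 2: 21 < 206 holds -> x = 21 * 2 + 5 = 47, acc = 29 + 47 = 76.
Iteration 3: 47 < 206 holds -> x = 47 * 2 + 5 = 99, acc = 76 + 99 = 175.
Iteration 4: 99 < 206 holds -> x = 99 * 2 + 5 = 203, acc = 175 + 203 = 378.
Iteration 5: 203 < 206 holds -> x = 203 * 2 + 5 = 411, acc = 378 + 411 = 789.
Iteration 6: 411 < 206 fails; recursion stops.
x values: 8, 21, 47, 99, 203, 411; the maximum is 411.

411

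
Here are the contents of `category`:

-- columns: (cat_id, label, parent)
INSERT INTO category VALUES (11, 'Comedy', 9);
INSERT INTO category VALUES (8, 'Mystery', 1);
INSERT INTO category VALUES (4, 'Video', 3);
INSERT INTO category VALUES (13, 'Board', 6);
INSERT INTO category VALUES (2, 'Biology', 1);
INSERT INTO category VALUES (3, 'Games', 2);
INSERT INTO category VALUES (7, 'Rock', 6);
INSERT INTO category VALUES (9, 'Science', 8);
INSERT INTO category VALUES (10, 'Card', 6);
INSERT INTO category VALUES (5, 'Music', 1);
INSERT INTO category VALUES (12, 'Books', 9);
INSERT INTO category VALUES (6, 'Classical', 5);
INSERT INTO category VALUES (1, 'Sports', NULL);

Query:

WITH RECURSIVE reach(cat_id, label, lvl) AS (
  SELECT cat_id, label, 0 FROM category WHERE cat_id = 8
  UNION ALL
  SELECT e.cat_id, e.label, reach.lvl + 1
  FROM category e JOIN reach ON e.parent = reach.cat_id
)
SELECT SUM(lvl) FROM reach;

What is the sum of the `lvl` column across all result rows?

Base: cat_id=8 (Mystery) at lvl 0.
Iteration 1: rows with parent in {8} -> Science (id 9, lvl 1).
Iteration 2: rows with parent in {9} -> Comedy (id 11, lvl 2), Books (id 12, lvl 2).
Iteration 3: no rows with parent in {11,12}; recursion stops.
SUM(lvl) = 0 + 1 + 2 + 2 = 5.

5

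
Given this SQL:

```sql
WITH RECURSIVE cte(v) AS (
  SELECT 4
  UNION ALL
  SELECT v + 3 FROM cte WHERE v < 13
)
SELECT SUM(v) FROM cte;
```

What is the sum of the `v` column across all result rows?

Base: v=4.
Iteration 1: 4 < 13 holds -> v = 4 + 3 = 7.
Iteration 2: 7 < 13 holds -> v = 7 + 3 = 10.
Iteration 3: 10 < 13 holds -> v = 10 + 3 = 13.
Iteration 4: 13 < 13 fails; recursion stops.
SUM(v) = 4 + 7 + 10 + 13 = 34.

34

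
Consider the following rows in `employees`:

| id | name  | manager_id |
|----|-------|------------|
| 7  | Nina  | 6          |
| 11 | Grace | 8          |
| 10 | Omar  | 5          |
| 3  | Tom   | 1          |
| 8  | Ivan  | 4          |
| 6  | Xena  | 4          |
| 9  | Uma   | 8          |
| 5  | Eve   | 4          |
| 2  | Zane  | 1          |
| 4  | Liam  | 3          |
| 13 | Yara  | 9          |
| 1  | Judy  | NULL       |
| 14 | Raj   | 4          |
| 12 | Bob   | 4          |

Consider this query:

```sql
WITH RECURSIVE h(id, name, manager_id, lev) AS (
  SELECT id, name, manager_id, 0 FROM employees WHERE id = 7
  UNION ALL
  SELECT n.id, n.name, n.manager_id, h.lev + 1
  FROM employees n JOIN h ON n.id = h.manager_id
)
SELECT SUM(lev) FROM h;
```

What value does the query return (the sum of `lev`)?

10

Base: id=7 (Nina), manager_id=6, lev 0.
Iteration 1: join on id=6 -> Xena (id 6, manager_id=4, lev 1).
Iteration 2: join on id=4 -> Liam (id 4, manager_id=3, lev 2).
Iteration 3: join on id=3 -> Tom (id 3, manager_id=1, lev 3).
Iteration 4: join on id=1 -> Judy (id 1, manager_id=NULL, lev 4).
Iteration 5: manager_id is NULL; no match; recursion stops.
SUM(lev) = 0 + 1 + 2 + 3 + 4 = 10.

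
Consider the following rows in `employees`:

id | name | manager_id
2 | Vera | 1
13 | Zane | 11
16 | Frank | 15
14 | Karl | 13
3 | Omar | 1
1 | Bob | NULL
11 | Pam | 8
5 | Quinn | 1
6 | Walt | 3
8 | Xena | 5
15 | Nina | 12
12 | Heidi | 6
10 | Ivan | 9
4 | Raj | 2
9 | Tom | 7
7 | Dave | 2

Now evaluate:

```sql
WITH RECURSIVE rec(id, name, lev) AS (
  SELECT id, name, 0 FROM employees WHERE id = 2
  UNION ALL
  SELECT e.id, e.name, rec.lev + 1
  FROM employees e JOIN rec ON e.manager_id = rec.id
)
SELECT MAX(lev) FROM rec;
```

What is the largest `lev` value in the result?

Base: id=2 (Vera) at lev 0.
Iteration 1: rows with manager_id in {2} -> Raj (id 4, lev 1), Dave (id 7, lev 1).
Iteration 2: rows with manager_id in {4,7} -> Tom (id 9, lev 2).
Iteration 3: rows with manager_id in {9} -> Ivan (id 10, lev 3).
Iteration 4: no rows with manager_id in {10}; recursion stops.
lev values: 0, 1, 1, 2, 3; the maximum is 3.

3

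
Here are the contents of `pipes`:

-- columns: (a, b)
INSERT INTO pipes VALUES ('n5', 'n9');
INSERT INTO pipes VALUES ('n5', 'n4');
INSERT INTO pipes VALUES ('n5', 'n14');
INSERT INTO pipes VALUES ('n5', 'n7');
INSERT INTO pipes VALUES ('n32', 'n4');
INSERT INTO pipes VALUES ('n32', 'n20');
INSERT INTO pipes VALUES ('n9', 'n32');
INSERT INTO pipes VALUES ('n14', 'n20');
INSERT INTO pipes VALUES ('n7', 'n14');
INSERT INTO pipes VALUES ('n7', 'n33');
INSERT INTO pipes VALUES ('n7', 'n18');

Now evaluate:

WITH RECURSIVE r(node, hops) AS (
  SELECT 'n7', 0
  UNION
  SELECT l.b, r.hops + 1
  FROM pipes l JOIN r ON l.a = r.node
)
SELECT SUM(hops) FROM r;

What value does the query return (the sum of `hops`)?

5

Base: (n7, hops=0).
Iteration 1: edges from {n7} -> (n14, hops=1), (n18, hops=1), (n33, hops=1).
Iteration 2: edges from {n14,n18,n33} -> (n20, hops=2).
Iteration 3: no outgoing edges from {n20}; recursion stops.
SUM(hops) = 0 + 1 + 1 + 1 + 2 = 5.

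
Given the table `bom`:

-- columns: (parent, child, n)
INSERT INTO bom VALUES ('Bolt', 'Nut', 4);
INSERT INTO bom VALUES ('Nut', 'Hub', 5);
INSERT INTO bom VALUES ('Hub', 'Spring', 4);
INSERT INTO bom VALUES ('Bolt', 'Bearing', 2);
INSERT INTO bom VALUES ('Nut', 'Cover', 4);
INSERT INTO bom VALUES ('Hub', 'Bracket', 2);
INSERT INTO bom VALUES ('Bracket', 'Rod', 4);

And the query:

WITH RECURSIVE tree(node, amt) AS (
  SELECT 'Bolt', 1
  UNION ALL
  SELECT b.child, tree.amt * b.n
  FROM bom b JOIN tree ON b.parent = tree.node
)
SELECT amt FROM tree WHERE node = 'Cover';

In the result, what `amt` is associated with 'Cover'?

16

Base: (Bolt, amt=1).
Iteration 1: components of {Bolt} -> Bearing = 1*2 = 2, Nut = 1*4 = 4.
Iteration 2: components of {Bearing,Nut} -> Cover = 4*4 = 16, Hub = 4*5 = 20.
Iteration 3: components of {Cover,Hub} -> Bracket = 20*2 = 40, Spring = 20*4 = 80.
Iteration 4: components of {Bracket,Spring} -> Rod = 40*4 = 160.
Iteration 5: no further components; recursion stops.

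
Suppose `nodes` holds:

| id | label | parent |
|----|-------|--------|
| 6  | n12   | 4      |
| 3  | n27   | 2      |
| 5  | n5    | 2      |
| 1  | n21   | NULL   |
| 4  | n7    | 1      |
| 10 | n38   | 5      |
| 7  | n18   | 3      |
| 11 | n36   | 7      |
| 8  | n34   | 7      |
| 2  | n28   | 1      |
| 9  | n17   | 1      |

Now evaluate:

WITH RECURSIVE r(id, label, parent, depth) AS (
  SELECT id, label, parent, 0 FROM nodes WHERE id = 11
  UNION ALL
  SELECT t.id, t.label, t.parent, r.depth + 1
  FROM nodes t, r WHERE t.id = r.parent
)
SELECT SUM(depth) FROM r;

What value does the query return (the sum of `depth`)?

10

Base: id=11 (n36), parent=7, depth 0.
Iteration 1: join on id=7 -> n18 (id 7, parent=3, depth 1).
Iteration 2: join on id=3 -> n27 (id 3, parent=2, depth 2).
Iteration 3: join on id=2 -> n28 (id 2, parent=1, depth 3).
Iteration 4: join on id=1 -> n21 (id 1, parent=NULL, depth 4).
Iteration 5: parent is NULL; no match; recursion stops.
SUM(depth) = 0 + 1 + 2 + 3 + 4 = 10.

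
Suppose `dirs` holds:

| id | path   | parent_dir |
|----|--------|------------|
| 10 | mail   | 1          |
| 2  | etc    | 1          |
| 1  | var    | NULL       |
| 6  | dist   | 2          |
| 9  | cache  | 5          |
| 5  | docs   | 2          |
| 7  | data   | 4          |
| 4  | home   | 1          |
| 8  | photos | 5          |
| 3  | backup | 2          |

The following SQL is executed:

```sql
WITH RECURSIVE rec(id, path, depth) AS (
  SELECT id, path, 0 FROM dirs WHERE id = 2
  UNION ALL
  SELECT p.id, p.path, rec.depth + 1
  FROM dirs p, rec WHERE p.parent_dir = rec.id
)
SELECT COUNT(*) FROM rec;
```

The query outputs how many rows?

Base: id=2 (etc) at depth 0.
Iteration 1: rows with parent_dir in {2} -> backup (id 3, depth 1), docs (id 5, depth 1), dist (id 6, depth 1).
Iteration 2: rows with parent_dir in {3,5,6} -> photos (id 8, depth 2), cache (id 9, depth 2).
Iteration 3: no rows with parent_dir in {8,9}; recursion stops.
Total rows emitted: 6.

6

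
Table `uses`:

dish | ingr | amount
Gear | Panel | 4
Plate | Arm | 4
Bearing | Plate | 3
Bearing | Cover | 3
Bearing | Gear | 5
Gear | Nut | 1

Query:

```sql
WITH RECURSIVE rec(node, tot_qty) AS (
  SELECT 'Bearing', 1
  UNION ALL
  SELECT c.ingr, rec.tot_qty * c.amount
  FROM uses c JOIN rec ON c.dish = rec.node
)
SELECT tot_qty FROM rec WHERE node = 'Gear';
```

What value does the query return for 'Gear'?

5

Base: (Bearing, tot_qty=1).
Iteration 1: components of {Bearing} -> Cover = 1*3 = 3, Gear = 1*5 = 5, Plate = 1*3 = 3.
Iteration 2: components of {Cover,Gear,Plate} -> Arm = 3*4 = 12, Nut = 5*1 = 5, Panel = 5*4 = 20.
Iteration 3: no further components; recursion stops.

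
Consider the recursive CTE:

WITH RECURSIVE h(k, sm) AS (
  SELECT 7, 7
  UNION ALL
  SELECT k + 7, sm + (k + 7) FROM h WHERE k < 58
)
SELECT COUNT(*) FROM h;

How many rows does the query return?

Base: k=7, sm=7.
Iteration 1: 7 < 58 holds -> k = 7 + 7 = 14, sm = 7 + 14 = 21.
Iteration 2: 14 < 58 holds -> k = 14 + 7 = 21, sm = 21 + 21 = 42.
Iteration 3: 21 < 58 holds -> k = 21 + 7 = 28, sm = 42 + 28 = 70.
Iteration 4: 28 < 58 holds -> k = 28 + 7 = 35, sm = 70 + 35 = 105.
Iteration 5: 35 < 58 holds -> k = 35 + 7 = 42, sm = 105 + 42 = 147.
Iteration 6: 42 < 58 holds -> k = 42 + 7 = 49, sm = 147 + 49 = 196.
Iteration 7: 49 < 58 holds -> k = 49 + 7 = 56, sm = 196 + 56 = 252.
Iteration 8: 56 < 58 holds -> k = 56 + 7 = 63, sm = 252 + 63 = 315.
Iteration 9: 63 < 58 fails; recursion stops.
Total rows emitted: 9.

9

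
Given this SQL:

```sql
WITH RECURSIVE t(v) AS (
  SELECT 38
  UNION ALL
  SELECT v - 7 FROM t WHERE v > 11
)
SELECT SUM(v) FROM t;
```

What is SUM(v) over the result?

Base: v=38.
Iteration 1: 38 > 11 holds -> v = 38 - 7 = 31.
Iteration 2: 31 > 11 holds -> v = 31 - 7 = 24.
Iteration 3: 24 > 11 holds -> v = 24 - 7 = 17.
Iteration 4: 17 > 11 holds -> v = 17 - 7 = 10.
Iteration 5: 10 > 11 fails; recursion stops.
SUM(v) = 38 + 31 + 24 + 17 + 10 = 120.

120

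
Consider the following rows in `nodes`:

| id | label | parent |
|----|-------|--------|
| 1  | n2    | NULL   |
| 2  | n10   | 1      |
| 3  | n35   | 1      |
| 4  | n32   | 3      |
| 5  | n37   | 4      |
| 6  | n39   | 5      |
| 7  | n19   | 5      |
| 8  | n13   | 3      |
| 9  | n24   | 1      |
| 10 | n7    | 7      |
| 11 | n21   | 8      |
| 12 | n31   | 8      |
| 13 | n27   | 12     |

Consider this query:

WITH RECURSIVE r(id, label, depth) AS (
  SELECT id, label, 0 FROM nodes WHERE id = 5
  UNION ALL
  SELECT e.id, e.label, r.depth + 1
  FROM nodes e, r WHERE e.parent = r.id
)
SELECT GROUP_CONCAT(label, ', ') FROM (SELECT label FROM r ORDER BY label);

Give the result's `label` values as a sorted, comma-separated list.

Base: id=5 (n37) at depth 0.
Iteration 1: rows with parent in {5} -> n39 (id 6, depth 1), n19 (id 7, depth 1).
Iteration 2: rows with parent in {6,7} -> n7 (id 10, depth 2).
Iteration 3: no rows with parent in {10}; recursion stops.

n19, n37, n39, n7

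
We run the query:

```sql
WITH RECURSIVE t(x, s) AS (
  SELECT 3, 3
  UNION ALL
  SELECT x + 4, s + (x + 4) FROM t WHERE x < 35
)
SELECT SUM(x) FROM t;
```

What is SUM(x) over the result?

171

Base: x=3, s=3.
Iteration 1: 3 < 35 holds -> x = 3 + 4 = 7, s = 3 + 7 = 10.
Iteration 2: 7 < 35 holds -> x = 7 + 4 = 11, s = 10 + 11 = 21.
Iteration 3: 11 < 35 holds -> x = 11 + 4 = 15, s = 21 + 15 = 36.
Iteration 4: 15 < 35 holds -> x = 15 + 4 = 19, s = 36 + 19 = 55.
Iteration 5: 19 < 35 holds -> x = 19 + 4 = 23, s = 55 + 23 = 78.
Iteration 6: 23 < 35 holds -> x = 23 + 4 = 27, s = 78 + 27 = 105.
Iteration 7: 27 < 35 holds -> x = 27 + 4 = 31, s = 105 + 31 = 136.
Iteration 8: 31 < 35 holds -> x = 31 + 4 = 35, s = 136 + 35 = 171.
Iteration 9: 35 < 35 fails; recursion stops.
SUM(x) = 3 + 7 + 11 + 15 + 19 + 23 + 27 + 31 + 35 = 171.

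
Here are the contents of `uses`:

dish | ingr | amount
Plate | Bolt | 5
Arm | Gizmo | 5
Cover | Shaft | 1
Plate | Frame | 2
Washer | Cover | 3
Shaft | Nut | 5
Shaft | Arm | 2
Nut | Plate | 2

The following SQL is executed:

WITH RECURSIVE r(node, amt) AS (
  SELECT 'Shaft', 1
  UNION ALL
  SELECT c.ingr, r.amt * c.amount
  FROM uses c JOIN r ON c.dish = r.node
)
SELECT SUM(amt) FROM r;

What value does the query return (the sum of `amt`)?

Base: (Shaft, amt=1).
Iteration 1: components of {Shaft} -> Arm = 1*2 = 2, Nut = 1*5 = 5.
Iteration 2: components of {Arm,Nut} -> Gizmo = 2*5 = 10, Plate = 5*2 = 10.
Iteration 3: components of {Gizmo,Plate} -> Bolt = 10*5 = 50, Frame = 10*2 = 20.
Iteration 4: no further components; recursion stops.
SUM(amt) = 1 + 5 + 2 + 10 + 10 + 50 + 20 = 98.

98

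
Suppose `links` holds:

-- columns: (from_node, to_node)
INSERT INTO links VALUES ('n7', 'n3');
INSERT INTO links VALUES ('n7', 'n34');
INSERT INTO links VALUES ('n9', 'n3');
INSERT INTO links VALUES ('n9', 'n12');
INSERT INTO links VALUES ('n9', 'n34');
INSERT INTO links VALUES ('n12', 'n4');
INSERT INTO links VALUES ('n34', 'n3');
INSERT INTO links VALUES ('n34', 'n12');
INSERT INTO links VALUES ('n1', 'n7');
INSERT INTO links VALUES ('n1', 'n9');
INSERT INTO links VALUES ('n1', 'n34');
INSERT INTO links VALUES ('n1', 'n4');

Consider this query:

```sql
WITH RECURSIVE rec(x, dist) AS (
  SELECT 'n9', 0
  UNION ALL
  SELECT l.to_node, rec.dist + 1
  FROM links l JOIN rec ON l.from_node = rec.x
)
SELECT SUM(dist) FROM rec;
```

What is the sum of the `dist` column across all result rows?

12

Base: (n9, dist=0).
Iteration 1: edges from {n9} -> (n12, dist=1), (n3, dist=1), (n34, dist=1).
Iteration 2: edges from {n12,n3,n34} -> (n12, dist=2), (n3, dist=2), (n4, dist=2).
Iteration 3: edges from {n12,n3,n4} -> (n4, dist=3).
Iteration 4: no outgoing edges from {n4}; recursion stops.
SUM(dist) = 0 + 1 + 1 + 1 + 2 + 2 + 2 + 3 = 12.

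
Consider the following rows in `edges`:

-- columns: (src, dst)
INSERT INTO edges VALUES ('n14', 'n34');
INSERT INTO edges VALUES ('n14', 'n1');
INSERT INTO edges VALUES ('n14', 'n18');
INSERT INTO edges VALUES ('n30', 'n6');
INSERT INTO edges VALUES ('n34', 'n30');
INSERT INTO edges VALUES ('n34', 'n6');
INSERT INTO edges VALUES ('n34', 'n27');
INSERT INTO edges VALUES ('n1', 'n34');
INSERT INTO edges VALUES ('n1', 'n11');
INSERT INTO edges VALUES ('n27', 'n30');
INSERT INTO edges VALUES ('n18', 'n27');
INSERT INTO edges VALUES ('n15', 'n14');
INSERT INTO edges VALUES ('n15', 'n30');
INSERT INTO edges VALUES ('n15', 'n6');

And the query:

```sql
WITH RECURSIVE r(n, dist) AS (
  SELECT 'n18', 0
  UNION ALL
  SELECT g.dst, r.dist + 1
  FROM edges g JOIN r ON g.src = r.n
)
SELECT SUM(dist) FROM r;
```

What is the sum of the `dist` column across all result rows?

Base: (n18, dist=0).
Iteration 1: edges from {n18} -> (n27, dist=1).
Iteration 2: edges from {n27} -> (n30, dist=2).
Iteration 3: edges from {n30} -> (n6, dist=3).
Iteration 4: no outgoing edges from {n6}; recursion stops.
SUM(dist) = 0 + 1 + 2 + 3 = 6.

6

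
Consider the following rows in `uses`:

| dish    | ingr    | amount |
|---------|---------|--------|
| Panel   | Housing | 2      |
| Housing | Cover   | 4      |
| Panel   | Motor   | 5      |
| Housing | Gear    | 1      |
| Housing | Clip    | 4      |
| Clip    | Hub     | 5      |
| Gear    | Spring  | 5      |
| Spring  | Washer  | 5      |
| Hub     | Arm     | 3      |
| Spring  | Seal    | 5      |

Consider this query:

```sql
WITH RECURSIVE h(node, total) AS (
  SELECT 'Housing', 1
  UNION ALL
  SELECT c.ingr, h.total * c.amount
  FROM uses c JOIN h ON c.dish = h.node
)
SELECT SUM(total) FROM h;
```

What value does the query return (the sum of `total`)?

Base: (Housing, total=1).
Iteration 1: components of {Housing} -> Clip = 1*4 = 4, Cover = 1*4 = 4, Gear = 1*1 = 1.
Iteration 2: components of {Clip,Cover,Gear} -> Hub = 4*5 = 20, Spring = 1*5 = 5.
Iteration 3: components of {Hub,Spring} -> Arm = 20*3 = 60, Seal = 5*5 = 25, Washer = 5*5 = 25.
Iteration 4: no further components; recursion stops.
SUM(total) = 1 + 4 + 1 + 4 + 5 + 20 + 25 + 25 + 60 = 145.

145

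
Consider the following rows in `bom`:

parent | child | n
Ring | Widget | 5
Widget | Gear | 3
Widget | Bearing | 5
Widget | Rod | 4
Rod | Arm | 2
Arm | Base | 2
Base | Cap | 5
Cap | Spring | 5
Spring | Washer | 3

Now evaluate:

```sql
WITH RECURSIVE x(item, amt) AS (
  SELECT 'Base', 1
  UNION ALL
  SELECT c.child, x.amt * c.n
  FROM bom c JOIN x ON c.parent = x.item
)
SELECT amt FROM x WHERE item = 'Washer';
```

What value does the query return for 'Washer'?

75

Base: (Base, amt=1).
Iteration 1: components of {Base} -> Cap = 1*5 = 5.
Iteration 2: components of {Cap} -> Spring = 5*5 = 25.
Iteration 3: components of {Spring} -> Washer = 25*3 = 75.
Iteration 4: no further components; recursion stops.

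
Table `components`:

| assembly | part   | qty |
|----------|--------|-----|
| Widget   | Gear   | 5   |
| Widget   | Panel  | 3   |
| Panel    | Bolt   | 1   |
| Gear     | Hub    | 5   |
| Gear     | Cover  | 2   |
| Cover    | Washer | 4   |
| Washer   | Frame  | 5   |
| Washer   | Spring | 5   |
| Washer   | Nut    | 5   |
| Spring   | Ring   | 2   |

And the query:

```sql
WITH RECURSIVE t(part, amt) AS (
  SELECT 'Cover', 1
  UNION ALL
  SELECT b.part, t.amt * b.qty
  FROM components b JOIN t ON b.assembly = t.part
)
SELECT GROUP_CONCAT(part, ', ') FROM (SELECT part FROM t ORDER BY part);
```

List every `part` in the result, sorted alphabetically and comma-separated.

Cover, Frame, Nut, Ring, Spring, Washer

Base: (Cover, amt=1).
Iteration 1: components of {Cover} -> Washer = 1*4 = 4.
Iteration 2: components of {Washer} -> Frame = 4*5 = 20, Nut = 4*5 = 20, Spring = 4*5 = 20.
Iteration 3: components of {Frame,Nut,Spring} -> Ring = 20*2 = 40.
Iteration 4: no further components; recursion stops.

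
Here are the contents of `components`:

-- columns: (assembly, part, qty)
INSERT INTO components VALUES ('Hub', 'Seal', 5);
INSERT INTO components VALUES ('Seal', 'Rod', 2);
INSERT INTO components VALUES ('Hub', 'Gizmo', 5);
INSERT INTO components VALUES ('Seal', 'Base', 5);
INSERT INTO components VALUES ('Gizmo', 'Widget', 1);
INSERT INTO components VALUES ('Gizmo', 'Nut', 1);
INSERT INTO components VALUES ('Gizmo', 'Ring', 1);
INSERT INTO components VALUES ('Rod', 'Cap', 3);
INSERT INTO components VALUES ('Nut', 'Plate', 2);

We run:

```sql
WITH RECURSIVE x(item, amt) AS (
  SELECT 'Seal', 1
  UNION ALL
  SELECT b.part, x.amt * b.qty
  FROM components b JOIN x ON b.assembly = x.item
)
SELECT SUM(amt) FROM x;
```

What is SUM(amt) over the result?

Base: (Seal, amt=1).
Iteration 1: components of {Seal} -> Base = 1*5 = 5, Rod = 1*2 = 2.
Iteration 2: components of {Base,Rod} -> Cap = 2*3 = 6.
Iteration 3: no further components; recursion stops.
SUM(amt) = 1 + 2 + 5 + 6 = 14.

14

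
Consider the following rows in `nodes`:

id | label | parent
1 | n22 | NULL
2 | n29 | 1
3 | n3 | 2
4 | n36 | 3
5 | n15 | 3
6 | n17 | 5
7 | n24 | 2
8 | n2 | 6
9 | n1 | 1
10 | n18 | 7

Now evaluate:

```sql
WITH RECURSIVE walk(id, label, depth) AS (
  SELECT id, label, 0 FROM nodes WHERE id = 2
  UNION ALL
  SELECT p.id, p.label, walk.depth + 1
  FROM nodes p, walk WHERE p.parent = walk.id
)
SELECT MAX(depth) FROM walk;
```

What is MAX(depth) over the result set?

Base: id=2 (n29) at depth 0.
Iteration 1: rows with parent in {2} -> n3 (id 3, depth 1), n24 (id 7, depth 1).
Iteration 2: rows with parent in {3,7} -> n36 (id 4, depth 2), n15 (id 5, depth 2), n18 (id 10, depth 2).
Iteration 3: rows with parent in {4,5,10} -> n17 (id 6, depth 3).
Iteration 4: rows with parent in {6} -> n2 (id 8, depth 4).
Iteration 5: no rows with parent in {8}; recursion stops.
depth values: 0, 1, 1, 2, 2, 2, 3, 4; the maximum is 4.

4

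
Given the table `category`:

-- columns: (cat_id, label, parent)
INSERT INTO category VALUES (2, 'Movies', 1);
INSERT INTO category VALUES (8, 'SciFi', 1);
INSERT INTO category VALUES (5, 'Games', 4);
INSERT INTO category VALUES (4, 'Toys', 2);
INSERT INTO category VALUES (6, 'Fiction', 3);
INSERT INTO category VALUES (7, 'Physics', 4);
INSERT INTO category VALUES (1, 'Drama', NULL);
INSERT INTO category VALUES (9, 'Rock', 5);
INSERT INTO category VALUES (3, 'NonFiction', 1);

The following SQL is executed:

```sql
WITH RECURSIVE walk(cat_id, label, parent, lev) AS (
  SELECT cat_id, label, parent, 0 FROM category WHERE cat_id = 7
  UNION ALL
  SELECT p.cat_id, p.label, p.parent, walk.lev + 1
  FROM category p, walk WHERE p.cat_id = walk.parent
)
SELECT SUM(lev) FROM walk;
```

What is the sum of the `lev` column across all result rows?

Base: cat_id=7 (Physics), parent=4, lev 0.
Iteration 1: join on cat_id=4 -> Toys (id 4, parent=2, lev 1).
Iteration 2: join on cat_id=2 -> Movies (id 2, parent=1, lev 2).
Iteration 3: join on cat_id=1 -> Drama (id 1, parent=NULL, lev 3).
Iteration 4: parent is NULL; no match; recursion stops.
SUM(lev) = 0 + 1 + 2 + 3 = 6.

6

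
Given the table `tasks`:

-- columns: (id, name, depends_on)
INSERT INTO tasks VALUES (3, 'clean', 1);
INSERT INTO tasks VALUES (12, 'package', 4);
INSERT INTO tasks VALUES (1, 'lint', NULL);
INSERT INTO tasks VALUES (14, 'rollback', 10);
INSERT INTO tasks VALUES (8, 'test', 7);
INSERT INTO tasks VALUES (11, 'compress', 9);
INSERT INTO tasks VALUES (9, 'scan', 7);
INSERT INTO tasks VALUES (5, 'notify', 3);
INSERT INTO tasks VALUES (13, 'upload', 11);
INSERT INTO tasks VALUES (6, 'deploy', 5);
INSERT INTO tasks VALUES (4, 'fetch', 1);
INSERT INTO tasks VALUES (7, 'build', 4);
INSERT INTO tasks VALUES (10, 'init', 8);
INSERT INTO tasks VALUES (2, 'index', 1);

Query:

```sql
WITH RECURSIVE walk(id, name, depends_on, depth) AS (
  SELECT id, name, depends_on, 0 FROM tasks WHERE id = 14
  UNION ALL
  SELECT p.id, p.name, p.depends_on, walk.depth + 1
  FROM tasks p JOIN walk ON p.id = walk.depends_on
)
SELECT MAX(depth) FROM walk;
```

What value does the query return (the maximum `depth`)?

Base: id=14 (rollback), depends_on=10, depth 0.
Iteration 1: join on id=10 -> init (id 10, depends_on=8, depth 1).
Iteration 2: join on id=8 -> test (id 8, depends_on=7, depth 2).
Iteration 3: join on id=7 -> build (id 7, depends_on=4, depth 3).
Iteration 4: join on id=4 -> fetch (id 4, depends_on=1, depth 4).
Iteration 5: join on id=1 -> lint (id 1, depends_on=NULL, depth 5).
Iteration 6: depends_on is NULL; no match; recursion stops.
depth values: 0, 1, 2, 3, 4, 5; the maximum is 5.

5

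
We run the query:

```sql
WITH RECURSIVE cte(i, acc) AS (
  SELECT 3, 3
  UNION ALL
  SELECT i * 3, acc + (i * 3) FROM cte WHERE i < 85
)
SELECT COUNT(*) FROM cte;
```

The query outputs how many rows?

5

Base: i=3, acc=3.
Iteration 1: 3 < 85 holds -> i = 3 * 3 = 9, acc = 3 + 9 = 12.
Iteration 2: 9 < 85 holds -> i = 9 * 3 = 27, acc = 12 + 27 = 39.
Iteration 3: 27 < 85 holds -> i = 27 * 3 = 81, acc = 39 + 81 = 120.
Iteration 4: 81 < 85 holds -> i = 81 * 3 = 243, acc = 120 + 243 = 363.
Iteration 5: 243 < 85 fails; recursion stops.
Total rows emitted: 5.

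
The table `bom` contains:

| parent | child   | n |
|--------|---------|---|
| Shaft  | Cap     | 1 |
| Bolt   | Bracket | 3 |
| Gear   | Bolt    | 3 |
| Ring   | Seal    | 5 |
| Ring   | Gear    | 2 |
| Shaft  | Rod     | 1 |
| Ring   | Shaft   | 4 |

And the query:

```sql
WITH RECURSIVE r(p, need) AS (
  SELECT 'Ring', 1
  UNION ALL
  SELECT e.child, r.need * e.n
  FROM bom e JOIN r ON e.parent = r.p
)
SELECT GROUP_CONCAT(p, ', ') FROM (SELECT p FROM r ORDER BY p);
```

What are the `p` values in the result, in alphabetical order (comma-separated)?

Bolt, Bracket, Cap, Gear, Ring, Rod, Seal, Shaft

Base: (Ring, need=1).
Iteration 1: components of {Ring} -> Gear = 1*2 = 2, Seal = 1*5 = 5, Shaft = 1*4 = 4.
Iteration 2: components of {Gear,Seal,Shaft} -> Bolt = 2*3 = 6, Cap = 4*1 = 4, Rod = 4*1 = 4.
Iteration 3: components of {Bolt,Cap,Rod} -> Bracket = 6*3 = 18.
Iteration 4: no further components; recursion stops.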